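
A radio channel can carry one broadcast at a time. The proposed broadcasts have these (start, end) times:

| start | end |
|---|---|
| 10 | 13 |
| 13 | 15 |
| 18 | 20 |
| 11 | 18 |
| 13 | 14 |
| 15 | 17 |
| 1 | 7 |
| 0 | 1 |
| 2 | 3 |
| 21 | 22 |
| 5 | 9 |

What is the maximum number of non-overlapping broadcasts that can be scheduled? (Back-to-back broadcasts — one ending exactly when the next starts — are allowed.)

8

Greedy by earliest finish: after sorting by end time, pick each interval compatible with the last pick.
Sorted by end: (0,1)  (2,3)  (1,7)  (5,9)  (10,13)  (13,14)  (13,15)  (15,17)  (11,18)  (18,20)  (21,22)
take (0,1); take (2,3); take (5,9); take (10,13); take (13,14); skip (13,15); take (15,17); skip (11,18); take (18,20); take (21,22).
Selected 8 broadcasts.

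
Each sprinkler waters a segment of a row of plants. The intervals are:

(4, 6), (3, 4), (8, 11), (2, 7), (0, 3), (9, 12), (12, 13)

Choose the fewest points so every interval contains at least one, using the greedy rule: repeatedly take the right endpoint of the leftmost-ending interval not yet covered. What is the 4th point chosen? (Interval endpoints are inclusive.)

13

By right end: [0,3]  [3,4]  [4,6]  [2,7]  [8,11]  [9,12]  [12,13]
[0,3] uncovered → point at 3; [4,6] uncovered → point at 6; [8,11] uncovered → point at 11; [12,13] uncovered → point at 13.
Points: 3, 6, 11, 13 (4 total).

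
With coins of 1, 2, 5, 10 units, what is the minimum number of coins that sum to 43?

Use the largest denomination that fits, subtract, and repeat.
43 − 4×10→3 − 1×2→1 − 1×1→0
Total coins = 4 + 1 + 1 = 6

6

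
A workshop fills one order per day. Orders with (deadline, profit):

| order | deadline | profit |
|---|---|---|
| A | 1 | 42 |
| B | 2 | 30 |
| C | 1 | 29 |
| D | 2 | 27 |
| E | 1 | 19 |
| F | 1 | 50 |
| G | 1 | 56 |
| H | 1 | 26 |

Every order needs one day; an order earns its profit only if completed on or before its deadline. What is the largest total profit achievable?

86

Take jobs in profit order; each goes to the latest open slot no later than its deadline.
Profit order: G=56 F=50 A=42 B=30 C=29 D=27 H=26 E=19
Assign: G→slot 1, F skipped, A skipped, B→slot 2, C skipped, D skipped, H skipped, E skipped.
Slots: [1:G] [2:B]
Profit = 56 + 30 = 86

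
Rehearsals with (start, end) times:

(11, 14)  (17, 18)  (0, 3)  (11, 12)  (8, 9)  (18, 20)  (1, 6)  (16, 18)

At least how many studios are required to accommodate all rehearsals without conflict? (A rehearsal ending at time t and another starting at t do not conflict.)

2

starts: [0, 1, 8, 11, 11, 16, 17, 18]
ends:   [3, 6, 9, 12, 14, 18, 18, 20]
s0→1 s1→2  — peak 2.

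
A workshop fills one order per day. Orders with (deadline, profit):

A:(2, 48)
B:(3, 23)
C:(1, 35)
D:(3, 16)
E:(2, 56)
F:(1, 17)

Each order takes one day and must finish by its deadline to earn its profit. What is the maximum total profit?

127

Take jobs in profit order; each goes to the latest open slot no later than its deadline.
Profit order: E=56 A=48 C=35 B=23 F=17 D=16
Assign: E→slot 2, A→slot 1, C skipped, B→slot 3, F skipped, D skipped.
Slots: [1:A] [2:E] [3:B]
Profit = 48 + 56 + 23 = 127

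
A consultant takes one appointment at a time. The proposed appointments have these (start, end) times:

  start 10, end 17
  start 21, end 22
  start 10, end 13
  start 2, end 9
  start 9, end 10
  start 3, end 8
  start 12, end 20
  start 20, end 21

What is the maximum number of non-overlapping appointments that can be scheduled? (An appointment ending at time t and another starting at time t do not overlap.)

By end time: (3,8), (2,9), (9,10), (10,13), (10,17), (12,20), (20,21), (21,22).
Pick (3,8); next start ≥ 8 → (9,10); next start ≥ 10 → (10,13); next start ≥ 13 → (20,21); next start ≥ 21 → (21,22).
Selected 5 appointments.

5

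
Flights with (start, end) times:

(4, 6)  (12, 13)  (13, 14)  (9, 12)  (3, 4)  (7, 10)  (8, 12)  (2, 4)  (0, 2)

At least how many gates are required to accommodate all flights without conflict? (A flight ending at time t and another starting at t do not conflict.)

starts: [0, 2, 3, 4, 7, 8, 9, 12, 13]
ends:   [2, 4, 4, 6, 10, 12, 12, 13, 14]
s0→1 e2→0 s2→1 s3→2 e4→1 e4→0 s4→1 e6→0 s7→1 s8→2 s9→3  — peak 3.

3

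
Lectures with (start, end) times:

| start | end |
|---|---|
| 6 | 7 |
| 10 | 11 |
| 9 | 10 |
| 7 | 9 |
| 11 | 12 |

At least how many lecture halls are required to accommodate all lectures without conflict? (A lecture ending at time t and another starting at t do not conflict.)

Count concurrent intervals with a sweep; the peak is the room count.
Events (time:±→running): 6:+→1 … peak 1.

1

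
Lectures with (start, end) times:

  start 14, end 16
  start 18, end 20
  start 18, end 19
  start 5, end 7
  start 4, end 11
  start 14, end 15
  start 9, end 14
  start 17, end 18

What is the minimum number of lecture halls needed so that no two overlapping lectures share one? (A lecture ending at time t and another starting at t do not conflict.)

2

The answer is the maximum number of intervals overlapping at any instant.
Events (time:±→running): 4:+→1 5:+→2 … peak 2.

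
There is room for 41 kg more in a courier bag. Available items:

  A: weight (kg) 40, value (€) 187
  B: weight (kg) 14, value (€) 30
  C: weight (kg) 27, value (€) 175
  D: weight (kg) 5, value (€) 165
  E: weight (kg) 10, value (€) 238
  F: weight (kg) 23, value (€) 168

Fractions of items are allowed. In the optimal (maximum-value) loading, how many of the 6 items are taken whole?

3

Greedy by value/weight ratio, highest first.
Order: D (165/5=33.00) > E (238/10=23.80) > F (168/23=7.30) > C (175/27=6.48) > A (187/40=4.67) > B (30/14=2.14)
Fill: take D (5 @ 165) → take E (10 @ 238) → take F (23 @ 168) → take 3/27 of C → 19.44; 41/41 used.
3 item(s) taken whole; one partial (take 3/27 of C).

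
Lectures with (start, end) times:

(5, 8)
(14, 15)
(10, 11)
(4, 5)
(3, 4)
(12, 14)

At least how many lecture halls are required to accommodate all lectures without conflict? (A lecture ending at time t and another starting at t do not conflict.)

starts: [3, 4, 5, 10, 12, 14]
ends:   [4, 5, 8, 11, 14, 15]
s3→1  — peak 1.

1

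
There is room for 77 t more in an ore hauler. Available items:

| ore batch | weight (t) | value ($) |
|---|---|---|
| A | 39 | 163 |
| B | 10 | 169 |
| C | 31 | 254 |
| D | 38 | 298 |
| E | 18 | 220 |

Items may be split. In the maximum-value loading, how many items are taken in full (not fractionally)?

Order: B (169/10=16.90) > E (220/18=12.22) > C (254/31=8.19) > D (298/38=7.84) > A (163/39=4.18)
Fill: take B (10 @ 169) → take E (18 @ 220) → take C (31 @ 254) → take 18/38 of D → 141.16; 77/77 used.
3 item(s) taken whole; one partial (take 18/38 of D).

3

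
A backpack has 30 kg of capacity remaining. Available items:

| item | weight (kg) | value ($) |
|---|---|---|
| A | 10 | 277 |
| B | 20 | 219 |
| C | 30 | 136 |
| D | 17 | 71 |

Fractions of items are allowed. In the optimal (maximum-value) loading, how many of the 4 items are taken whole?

Greedy by value/weight ratio, highest first.
Ratios (sorted): A 27.70, B 10.95, C 4.53, D 4.18
take A (10 @ 277); take B (20 @ 219). Capacity used 30/30.
2 item(s) taken whole.

2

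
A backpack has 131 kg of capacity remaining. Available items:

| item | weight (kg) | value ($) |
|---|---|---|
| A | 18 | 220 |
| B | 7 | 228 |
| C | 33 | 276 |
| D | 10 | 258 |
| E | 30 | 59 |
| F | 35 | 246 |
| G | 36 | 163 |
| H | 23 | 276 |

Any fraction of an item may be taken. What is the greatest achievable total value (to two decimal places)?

Greedy by value/weight ratio, highest first.
Ratios (sorted): B 32.57, D 25.80, A 12.22, H 12.00, C 8.36, F 7.03, G 4.53, E 1.97
take B (7 @ 228); take D (10 @ 258); take A (18 @ 220); take H (23 @ 276); take C (33 @ 276); take F (35 @ 246); take 5/36 of G → 22.64. Capacity used 131/131.
Total value = 1526.64

1526.64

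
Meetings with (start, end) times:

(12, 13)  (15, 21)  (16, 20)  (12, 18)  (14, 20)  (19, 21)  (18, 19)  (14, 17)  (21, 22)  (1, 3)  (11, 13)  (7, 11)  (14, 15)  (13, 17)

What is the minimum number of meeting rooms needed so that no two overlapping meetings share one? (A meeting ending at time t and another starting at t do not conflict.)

6

The answer is the maximum number of intervals overlapping at any instant.
Events (time:±→running): 1:+→1 3:-→0 7:+→1 11:-→0 11:+→1 12:+→2 12:+→3 13:-→2 13:-→1 13:+→2 14:+→3 14:+→4 14:+→5 15:-→4 15:+→5 16:+→6 … peak 6.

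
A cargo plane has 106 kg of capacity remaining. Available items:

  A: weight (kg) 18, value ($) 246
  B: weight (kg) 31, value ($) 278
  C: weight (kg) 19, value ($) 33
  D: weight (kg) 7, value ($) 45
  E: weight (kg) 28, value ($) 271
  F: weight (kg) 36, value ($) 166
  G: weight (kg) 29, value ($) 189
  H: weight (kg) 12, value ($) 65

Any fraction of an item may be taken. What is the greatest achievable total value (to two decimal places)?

984.00

Sort by value per unit weight and fill in that order.
Ratios (sorted): A 13.67, E 9.68, B 8.97, G 6.52, D 6.43, H 5.42, F 4.61, C 1.74
take A (18 @ 246); take E (28 @ 271); take B (31 @ 278); take G (29 @ 189). Capacity used 106/106.
Total value = 984.00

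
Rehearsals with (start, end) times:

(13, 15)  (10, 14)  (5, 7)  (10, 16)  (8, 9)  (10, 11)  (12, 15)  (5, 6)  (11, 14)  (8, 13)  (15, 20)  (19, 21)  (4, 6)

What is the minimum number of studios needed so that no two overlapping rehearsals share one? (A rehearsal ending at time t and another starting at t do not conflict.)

Count concurrent intervals with a sweep; the peak is the room count.
starts: [4, 5, 5, 8, 8, 10, 10, 10, 11, 12, 13, 15, 19]
ends:   [6, 6, 7, 9, 11, 13, 14, 14, 15, 15, 16, 20, 21]
s4→1 s5→2 s5→3 e6→2 e6→1 e7→0 s8→1 s8→2 e9→1 s10→2 s10→3 s10→4 e11→3 s11→4 s12→5  — peak 5.

5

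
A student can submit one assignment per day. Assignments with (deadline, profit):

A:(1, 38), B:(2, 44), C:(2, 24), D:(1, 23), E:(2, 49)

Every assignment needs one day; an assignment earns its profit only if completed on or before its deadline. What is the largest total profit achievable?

Take jobs in profit order; each goes to the latest open slot no later than its deadline.
By profit: E(d2,49), B(d2,44), A(d1,38), C(d2,24), D(d1,23)
E→slot 2; B→slot 1; A skipped; C skipped; D skipped.
Profit = 44 + 49 = 93

93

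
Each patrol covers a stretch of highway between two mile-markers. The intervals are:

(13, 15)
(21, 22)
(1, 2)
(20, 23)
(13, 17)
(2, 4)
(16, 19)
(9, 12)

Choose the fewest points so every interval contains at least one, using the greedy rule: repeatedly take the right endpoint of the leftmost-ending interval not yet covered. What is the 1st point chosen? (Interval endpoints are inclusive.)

Process intervals by earliest right end; each time one isn't hit yet, stab at its right endpoint.
By right end: [1,2]  [2,4]  [9,12]  [13,15]  [13,17]  [16,19]  [21,22]  [20,23]
[1,2] uncovered → point at 2; [9,12] uncovered → point at 12; [13,15] uncovered → point at 15; [16,19] uncovered → point at 19; [21,22] uncovered → point at 22.
Points: 2, 12, 15, 19, 22 (5 total).

2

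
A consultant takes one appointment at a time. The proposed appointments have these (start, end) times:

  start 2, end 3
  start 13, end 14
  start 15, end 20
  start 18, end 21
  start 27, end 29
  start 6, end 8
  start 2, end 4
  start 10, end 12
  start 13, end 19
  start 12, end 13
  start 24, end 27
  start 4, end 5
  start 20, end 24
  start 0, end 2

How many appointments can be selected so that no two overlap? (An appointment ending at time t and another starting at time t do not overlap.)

Sort by end time and greedily take each interval whose start is ≥ the last chosen end.
Sorted by end: (0,2)  (2,3)  (2,4)  (4,5)  (6,8)  (10,12)  (12,13)  (13,14)  (13,19)  (15,20)  (18,21)  (20,24)  (24,27)  (27,29)
take (0,2); take (2,3); take (4,5); take (6,8); take (10,12); take (12,13); take (13,14); take (15,20); skip (18,21); take (20,24); take (24,27); take (27,29).
Selected 11 appointments.

11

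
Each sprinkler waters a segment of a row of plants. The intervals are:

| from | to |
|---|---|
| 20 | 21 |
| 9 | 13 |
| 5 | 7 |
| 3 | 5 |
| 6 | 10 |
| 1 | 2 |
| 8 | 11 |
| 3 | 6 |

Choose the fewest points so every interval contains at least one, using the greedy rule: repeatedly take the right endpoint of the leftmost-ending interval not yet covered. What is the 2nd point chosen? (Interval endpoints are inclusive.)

By right end: [1,2]  [3,5]  [3,6]  [5,7]  [6,10]  [8,11]  [9,13]  [20,21]
[1,2] uncovered → point at 2; [3,5] uncovered → point at 5; [6,10] uncovered → point at 10; [20,21] uncovered → point at 21.
Points: 2, 5, 10, 21 (4 total).

5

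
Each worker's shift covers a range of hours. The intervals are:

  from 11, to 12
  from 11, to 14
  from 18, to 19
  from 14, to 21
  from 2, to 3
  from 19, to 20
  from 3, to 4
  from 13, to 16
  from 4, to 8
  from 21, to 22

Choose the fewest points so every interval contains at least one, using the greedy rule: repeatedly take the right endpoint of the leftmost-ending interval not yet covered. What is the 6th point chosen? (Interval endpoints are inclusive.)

22

By right end: [2,3]  [3,4]  [4,8]  [11,12]  [11,14]  [13,16]  [18,19]  [19,20]  [14,21]  [21,22]
[2,3] uncovered → point at 3; [4,8] uncovered → point at 8; [11,12] uncovered → point at 12; [13,16] uncovered → point at 16; [18,19] uncovered → point at 19; [21,22] uncovered → point at 22.
Points: 3, 8, 12, 16, 19, 22 (6 total).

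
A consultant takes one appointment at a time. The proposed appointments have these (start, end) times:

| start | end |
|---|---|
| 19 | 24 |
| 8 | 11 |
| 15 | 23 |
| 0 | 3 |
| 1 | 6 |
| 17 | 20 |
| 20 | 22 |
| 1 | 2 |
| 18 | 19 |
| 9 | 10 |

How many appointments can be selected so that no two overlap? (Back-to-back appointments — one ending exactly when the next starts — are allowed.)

4

Sort by end time and greedily take each interval whose start is ≥ the last chosen end.
By end time: (1,2), (0,3), (1,6), (9,10), (8,11), (18,19), (17,20), (20,22), (15,23), (19,24).
Pick (1,2); next start ≥ 2 → (9,10); next start ≥ 10 → (18,19); next start ≥ 19 → (20,22).
Selected 4 appointments.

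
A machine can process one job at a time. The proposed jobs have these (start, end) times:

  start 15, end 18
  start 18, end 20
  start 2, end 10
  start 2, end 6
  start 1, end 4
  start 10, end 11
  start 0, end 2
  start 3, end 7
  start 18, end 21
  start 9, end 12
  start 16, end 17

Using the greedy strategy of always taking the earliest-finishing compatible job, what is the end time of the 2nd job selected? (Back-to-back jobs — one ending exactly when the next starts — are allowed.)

Greedy by earliest finish: after sorting by end time, pick each interval compatible with the last pick.
Sorted by end: (0,2)  (1,4)  (2,6)  (3,7)  (2,10)  (10,11)  (9,12)  (16,17)  (15,18)  (18,20)  (18,21)
take (0,2); skip (1,4); take (2,6); take (10,11); take (16,17); skip (15,18); take (18,20).
Selected: (0,2) (2,6) (10,11) (16,17) (18,20)

6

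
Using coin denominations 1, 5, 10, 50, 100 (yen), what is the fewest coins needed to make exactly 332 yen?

332 − 3×100→32 − 3×10→2 − 2×1→0
Total coins = 3 + 3 + 2 = 8

8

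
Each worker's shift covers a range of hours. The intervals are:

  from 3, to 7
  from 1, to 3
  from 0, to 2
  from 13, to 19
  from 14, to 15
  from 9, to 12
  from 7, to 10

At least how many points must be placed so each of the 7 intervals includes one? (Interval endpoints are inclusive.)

4

Process intervals by earliest right end; each time one isn't hit yet, stab at its right endpoint.
Sorted: [0,2] [1,3] [3,7] [7,10] [9,12] [14,15] [13,19]
{[0,2],[1,3]} hit by 2; {[3,7],[7,10]} hit by 7; {[9,12]} hit by 12; {[14,15],[13,19]} hit by 15.
Points: 2, 7, 12, 15 (4 total).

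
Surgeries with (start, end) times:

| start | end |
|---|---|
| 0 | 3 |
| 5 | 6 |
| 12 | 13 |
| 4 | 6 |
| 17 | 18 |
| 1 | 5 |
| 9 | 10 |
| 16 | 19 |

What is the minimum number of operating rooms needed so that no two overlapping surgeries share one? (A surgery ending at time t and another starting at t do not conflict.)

2

The answer is the maximum number of intervals overlapping at any instant.
Events (time:±→running): 0:+→1 1:+→2 … peak 2.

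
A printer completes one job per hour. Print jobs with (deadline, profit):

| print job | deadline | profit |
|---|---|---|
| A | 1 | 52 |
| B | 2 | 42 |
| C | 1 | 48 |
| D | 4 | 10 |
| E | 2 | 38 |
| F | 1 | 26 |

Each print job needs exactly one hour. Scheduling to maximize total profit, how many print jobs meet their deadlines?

3

Profit order: A=52 C=48 B=42 E=38 F=26 D=10
Assign: A→slot 1, C skipped, B→slot 2, E skipped, F skipped, D→slot 4.
Slots: [1:A] [2:B] [4:D]
3 of 6 scheduled.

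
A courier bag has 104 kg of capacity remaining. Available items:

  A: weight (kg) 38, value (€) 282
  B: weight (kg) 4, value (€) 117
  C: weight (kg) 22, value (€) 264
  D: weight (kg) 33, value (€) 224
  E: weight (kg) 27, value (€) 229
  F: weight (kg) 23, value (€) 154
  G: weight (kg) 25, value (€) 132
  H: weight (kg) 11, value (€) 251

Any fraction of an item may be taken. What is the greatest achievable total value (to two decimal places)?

Sort by value per unit weight and fill in that order.
Ratios (sorted): B 29.25, H 22.82, C 12.00, E 8.48, A 7.42, D 6.79, F 6.70, G 5.28
take B (4 @ 117); take H (11 @ 251); take C (22 @ 264); take E (27 @ 229); take A (38 @ 282); take 2/33 of D → 13.58. Capacity used 104/104.
Total value = 1156.58

1156.58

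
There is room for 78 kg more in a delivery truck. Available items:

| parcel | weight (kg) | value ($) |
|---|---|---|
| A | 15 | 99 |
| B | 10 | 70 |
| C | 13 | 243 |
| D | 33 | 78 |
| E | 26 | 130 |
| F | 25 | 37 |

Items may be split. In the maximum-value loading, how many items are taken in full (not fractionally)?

4

Greedy by value/weight ratio, highest first.
Ratios (sorted): C 18.69, B 7.00, A 6.60, E 5.00, D 2.36, F 1.48
take C (13 @ 243); take B (10 @ 70); take A (15 @ 99); take E (26 @ 130); take 14/33 of D → 33.09. Capacity used 78/78.
4 item(s) taken whole; one partial (take 14/33 of D).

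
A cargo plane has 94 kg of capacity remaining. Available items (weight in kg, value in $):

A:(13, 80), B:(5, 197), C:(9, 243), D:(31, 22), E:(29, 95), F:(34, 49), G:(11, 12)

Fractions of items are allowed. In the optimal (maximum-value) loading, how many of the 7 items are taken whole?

5

Order: B (197/5=39.40) > C (243/9=27.00) > A (80/13=6.15) > E (95/29=3.28) > F (49/34=1.44) > G (12/11=1.09) > D (22/31=0.71)
Fill: take B (5 @ 197) → take C (9 @ 243) → take A (13 @ 80) → take E (29 @ 95) → take F (34 @ 49) → take 4/11 of G → 4.36; 94/94 used.
5 item(s) taken whole; one partial (take 4/11 of G).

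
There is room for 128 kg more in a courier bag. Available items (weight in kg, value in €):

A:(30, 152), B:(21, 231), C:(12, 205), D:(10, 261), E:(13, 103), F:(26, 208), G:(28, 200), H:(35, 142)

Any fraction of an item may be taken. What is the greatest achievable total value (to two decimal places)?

1299.20

Sort by value per unit weight and fill in that order.
Ratios (sorted): D 26.10, C 17.08, B 11.00, F 8.00, E 7.92, G 7.14, A 5.07, H 4.06
take D (10 @ 261); take C (12 @ 205); take B (21 @ 231); take F (26 @ 208); take E (13 @ 103); take G (28 @ 200); take 18/30 of A → 91.20. Capacity used 128/128.
Total value = 1299.20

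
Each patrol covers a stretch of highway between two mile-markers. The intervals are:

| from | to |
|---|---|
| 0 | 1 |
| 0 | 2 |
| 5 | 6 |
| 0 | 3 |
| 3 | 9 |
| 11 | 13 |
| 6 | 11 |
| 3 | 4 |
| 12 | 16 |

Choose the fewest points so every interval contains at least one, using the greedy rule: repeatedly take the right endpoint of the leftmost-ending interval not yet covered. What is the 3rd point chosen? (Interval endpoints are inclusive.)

6

Process intervals by earliest right end; each time one isn't hit yet, stab at its right endpoint.
By right end: [0,1]  [0,2]  [0,3]  [3,4]  [5,6]  [3,9]  [6,11]  [11,13]  [12,16]
[0,1] uncovered → point at 1; [3,4] uncovered → point at 4; [5,6] uncovered → point at 6; [11,13] uncovered → point at 13.
Points: 1, 4, 6, 13 (4 total).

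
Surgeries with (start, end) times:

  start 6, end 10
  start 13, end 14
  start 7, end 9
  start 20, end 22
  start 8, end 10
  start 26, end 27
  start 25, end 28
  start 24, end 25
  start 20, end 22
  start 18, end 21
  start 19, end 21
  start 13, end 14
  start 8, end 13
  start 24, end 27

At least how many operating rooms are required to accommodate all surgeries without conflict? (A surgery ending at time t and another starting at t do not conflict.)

The answer is the maximum number of intervals overlapping at any instant.
Events (time:±→running): 6:+→1 7:+→2 8:+→3 8:+→4 … peak 4.

4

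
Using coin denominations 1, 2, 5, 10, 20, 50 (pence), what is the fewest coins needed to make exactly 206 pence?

Greedy: take as many of the largest coin as possible, then repeat with the remainder.
206 = 4×50 + 1×5 + 1×1
Total coins = 4 + 1 + 1 = 6

6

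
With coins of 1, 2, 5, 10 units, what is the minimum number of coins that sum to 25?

3

25 − 2×10→5 − 1×5→0
Total coins = 2 + 1 = 3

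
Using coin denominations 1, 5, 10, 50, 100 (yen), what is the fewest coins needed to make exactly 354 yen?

Use the largest denomination that fits, subtract, and repeat.
354 − 3×100→54 − 1×50→4 − 4×1→0
Total coins = 3 + 1 + 4 = 8

8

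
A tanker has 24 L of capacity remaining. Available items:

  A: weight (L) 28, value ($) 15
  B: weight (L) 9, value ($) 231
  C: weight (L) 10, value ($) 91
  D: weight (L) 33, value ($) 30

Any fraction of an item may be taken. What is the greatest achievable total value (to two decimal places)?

326.55

Sort by value per unit weight and fill in that order.
Ratios (sorted): B 25.67, C 9.10, D 0.91, A 0.54
take B (9 @ 231); take C (10 @ 91); take 5/33 of D → 4.55. Capacity used 24/24.
Total value = 326.55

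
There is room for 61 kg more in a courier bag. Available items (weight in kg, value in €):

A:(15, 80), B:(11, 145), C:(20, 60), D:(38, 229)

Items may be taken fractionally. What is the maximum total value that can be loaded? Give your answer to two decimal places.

Order: B (145/11=13.18) > D (229/38=6.03) > A (80/15=5.33) > C (60/20=3.00)
Fill: take B (11 @ 145) → take D (38 @ 229) → take 12/15 of A → 64.00; 61/61 used.
Total value = 438.00

438.00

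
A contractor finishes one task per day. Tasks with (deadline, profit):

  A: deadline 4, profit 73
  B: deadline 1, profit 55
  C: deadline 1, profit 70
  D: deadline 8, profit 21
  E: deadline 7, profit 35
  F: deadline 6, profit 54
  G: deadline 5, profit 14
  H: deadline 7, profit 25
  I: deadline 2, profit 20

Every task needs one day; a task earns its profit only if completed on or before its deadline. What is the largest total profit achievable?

312

By profit: A(d4,73), C(d1,70), B(d1,55), F(d6,54), E(d7,35), H(d7,25), D(d8,21), I(d2,20), G(d5,14)
A→slot 4; C→slot 1; B skipped; F→slot 6; E→slot 7; H→slot 5; D→slot 8; I→slot 2; G→slot 3.
Profit = 70 + 20 + 14 + 73 + 25 + 54 + 35 + 21 = 312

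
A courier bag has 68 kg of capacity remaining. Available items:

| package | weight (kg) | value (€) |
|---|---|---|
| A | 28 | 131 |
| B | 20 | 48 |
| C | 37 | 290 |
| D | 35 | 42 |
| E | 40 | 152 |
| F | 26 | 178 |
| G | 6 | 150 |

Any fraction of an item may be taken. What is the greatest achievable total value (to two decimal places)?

611.15

Greedy by value/weight ratio, highest first.
Ratios (sorted): G 25.00, C 7.84, F 6.85, A 4.68, E 3.80, B 2.40, D 1.20
take G (6 @ 150); take C (37 @ 290); take 25/26 of F → 171.15. Capacity used 68/68.
Total value = 611.15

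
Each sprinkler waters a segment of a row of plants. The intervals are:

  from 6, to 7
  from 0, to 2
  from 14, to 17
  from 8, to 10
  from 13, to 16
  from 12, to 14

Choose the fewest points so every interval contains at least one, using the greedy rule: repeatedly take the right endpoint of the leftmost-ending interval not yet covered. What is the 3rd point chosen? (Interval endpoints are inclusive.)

10

Sort by right endpoint; whenever an interval is uncovered, place a point at its right end.
By right end: [0,2]  [6,7]  [8,10]  [12,14]  [13,16]  [14,17]
[0,2] uncovered → point at 2; [6,7] uncovered → point at 7; [8,10] uncovered → point at 10; [12,14] uncovered → point at 14.
Points: 2, 7, 10, 14 (4 total).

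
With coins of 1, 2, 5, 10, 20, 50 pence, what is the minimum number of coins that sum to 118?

Greedy: take as many of the largest coin as possible, then repeat with the remainder.
118 − 2×50→18 − 1×10→8 − 1×5→3 − 1×2→1 − 1×1→0
Total coins = 2 + 1 + 1 + 1 + 1 = 6

6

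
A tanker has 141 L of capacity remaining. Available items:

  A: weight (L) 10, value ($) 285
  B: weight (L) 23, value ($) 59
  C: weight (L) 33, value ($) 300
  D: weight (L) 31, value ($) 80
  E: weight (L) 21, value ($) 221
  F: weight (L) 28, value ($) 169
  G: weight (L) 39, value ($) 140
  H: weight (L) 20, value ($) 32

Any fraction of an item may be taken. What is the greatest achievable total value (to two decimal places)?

Sort by value per unit weight and fill in that order.
Order: A (285/10=28.50) > E (221/21=10.52) > C (300/33=9.09) > F (169/28=6.04) > G (140/39=3.59) > D (80/31=2.58) > B (59/23=2.57) > H (32/20=1.60)
Fill: take A (10 @ 285) → take E (21 @ 221) → take C (33 @ 300) → take F (28 @ 169) → take G (39 @ 140) → take 10/31 of D → 25.81; 141/141 used.
Total value = 1140.81

1140.81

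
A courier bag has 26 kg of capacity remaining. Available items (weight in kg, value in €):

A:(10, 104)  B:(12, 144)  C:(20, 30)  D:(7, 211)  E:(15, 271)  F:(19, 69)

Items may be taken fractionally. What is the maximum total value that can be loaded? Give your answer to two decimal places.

Order: D (211/7=30.14) > E (271/15=18.07) > B (144/12=12.00) > A (104/10=10.40) > F (69/19=3.63) > C (30/20=1.50)
Fill: take D (7 @ 211) → take E (15 @ 271) → take 4/12 of B → 48.00; 26/26 used.
Total value = 530.00

530.00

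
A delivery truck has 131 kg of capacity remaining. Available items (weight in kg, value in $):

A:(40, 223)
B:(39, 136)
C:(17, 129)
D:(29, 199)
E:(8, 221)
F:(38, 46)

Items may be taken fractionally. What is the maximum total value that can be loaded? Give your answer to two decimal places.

Greedy by value/weight ratio, highest first.
Order: E (221/8=27.62) > C (129/17=7.59) > D (199/29=6.86) > A (223/40=5.58) > B (136/39=3.49) > F (46/38=1.21)
Fill: take E (8 @ 221) → take C (17 @ 129) → take D (29 @ 199) → take A (40 @ 223) → take 37/39 of B → 129.03; 131/131 used.
Total value = 901.03

901.03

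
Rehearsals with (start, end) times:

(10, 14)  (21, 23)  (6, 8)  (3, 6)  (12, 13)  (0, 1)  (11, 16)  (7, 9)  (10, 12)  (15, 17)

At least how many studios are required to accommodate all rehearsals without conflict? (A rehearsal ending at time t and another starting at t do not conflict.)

3

The answer is the maximum number of intervals overlapping at any instant.
starts: [0, 3, 6, 7, 10, 10, 11, 12, 15, 21]
ends:   [1, 6, 8, 9, 12, 13, 14, 16, 17, 23]
s0→1 e1→0 s3→1 e6→0 s6→1 s7→2 e8→1 e9→0 s10→1 s10→2 s11→3  — peak 3.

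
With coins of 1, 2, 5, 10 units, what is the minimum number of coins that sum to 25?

3

25 − 2×10→5 − 1×5→0
Total coins = 2 + 1 = 3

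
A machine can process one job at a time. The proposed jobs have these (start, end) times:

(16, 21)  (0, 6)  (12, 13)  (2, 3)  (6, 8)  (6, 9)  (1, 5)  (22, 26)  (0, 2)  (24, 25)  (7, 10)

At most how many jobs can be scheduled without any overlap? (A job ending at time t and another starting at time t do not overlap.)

By end time: (0,2), (2,3), (1,5), (0,6), (6,8), (6,9), (7,10), (12,13), (16,21), (24,25), (22,26).
Pick (0,2); next start ≥ 2 → (2,3); next start ≥ 3 → (6,8); next start ≥ 8 → (12,13); next start ≥ 13 → (16,21); next start ≥ 21 → (24,25).
Selected 6 jobs.

6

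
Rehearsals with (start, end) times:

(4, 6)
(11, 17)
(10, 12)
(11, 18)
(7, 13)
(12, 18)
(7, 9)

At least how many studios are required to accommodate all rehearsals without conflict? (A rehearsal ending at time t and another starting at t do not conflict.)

4

starts: [4, 7, 7, 10, 11, 11, 12]
ends:   [6, 9, 12, 13, 17, 18, 18]
s4→1 e6→0 s7→1 s7→2 e9→1 s10→2 s11→3 s11→4  — peak 4.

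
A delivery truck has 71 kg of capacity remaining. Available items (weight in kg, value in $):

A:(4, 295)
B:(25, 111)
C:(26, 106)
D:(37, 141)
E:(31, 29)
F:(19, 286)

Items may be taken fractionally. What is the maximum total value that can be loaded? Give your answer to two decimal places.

Ratios (sorted): A 73.75, F 15.05, B 4.44, C 4.08, D 3.81, E 0.94
take A (4 @ 295); take F (19 @ 286); take B (25 @ 111); take 23/26 of C → 93.77. Capacity used 71/71.
Total value = 785.77

785.77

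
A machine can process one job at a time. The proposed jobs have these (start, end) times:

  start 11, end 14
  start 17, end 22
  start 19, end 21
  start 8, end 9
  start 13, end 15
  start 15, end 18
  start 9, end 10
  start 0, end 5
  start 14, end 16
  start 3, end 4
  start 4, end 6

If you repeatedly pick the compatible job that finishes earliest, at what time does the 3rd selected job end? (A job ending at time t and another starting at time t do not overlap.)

9

Greedy by earliest finish: after sorting by end time, pick each interval compatible with the last pick.
By end time: (3,4), (0,5), (4,6), (8,9), (9,10), (11,14), (13,15), (14,16), (15,18), (19,21), (17,22).
Pick (3,4); next start ≥ 4 → (4,6); next start ≥ 6 → (8,9); next start ≥ 9 → (9,10); next start ≥ 10 → (11,14); next start ≥ 14 → (14,16); next start ≥ 16 → (19,21).
Selected: (3,4) (4,6) (8,9) (9,10) (11,14) (14,16) (19,21)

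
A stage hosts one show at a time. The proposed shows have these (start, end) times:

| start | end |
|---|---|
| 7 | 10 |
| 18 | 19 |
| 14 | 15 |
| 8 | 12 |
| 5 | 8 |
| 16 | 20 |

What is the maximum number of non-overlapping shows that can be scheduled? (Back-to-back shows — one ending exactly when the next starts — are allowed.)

Greedy by earliest finish: after sorting by end time, pick each interval compatible with the last pick.
By end time: (5,8), (7,10), (8,12), (14,15), (18,19), (16,20).
Pick (5,8); next start ≥ 8 → (8,12); next start ≥ 12 → (14,15); next start ≥ 15 → (18,19).
Selected 4 shows.

4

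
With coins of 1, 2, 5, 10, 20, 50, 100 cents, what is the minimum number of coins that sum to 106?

106 = 1×100 + 1×5 + 1×1
Total coins = 1 + 1 + 1 = 3

3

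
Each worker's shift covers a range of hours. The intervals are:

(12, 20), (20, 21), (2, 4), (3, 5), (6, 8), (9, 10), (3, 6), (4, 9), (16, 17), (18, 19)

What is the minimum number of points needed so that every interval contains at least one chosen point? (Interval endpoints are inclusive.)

Process intervals by earliest right end; each time one isn't hit yet, stab at its right endpoint.
Sorted: [2,4] [3,5] [3,6] [6,8] [4,9] [9,10] [16,17] [18,19] [12,20] [20,21]
{[2,4],[3,5],[3,6]} hit by 4; {[6,8],[4,9]} hit by 8; {[9,10]} hit by 10; {[16,17]} hit by 17; {[18,19],[12,20]} hit by 19; {[20,21]} hit by 21.
Points: 4, 8, 10, 17, 19, 21 (6 total).

6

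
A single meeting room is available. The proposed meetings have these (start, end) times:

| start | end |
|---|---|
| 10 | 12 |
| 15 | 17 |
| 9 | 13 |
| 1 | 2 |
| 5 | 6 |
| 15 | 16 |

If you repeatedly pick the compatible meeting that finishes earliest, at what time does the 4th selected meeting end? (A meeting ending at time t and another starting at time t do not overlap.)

Sorted by end: (1,2)  (5,6)  (10,12)  (9,13)  (15,16)  (15,17)
take (1,2); take (5,6); take (10,12); take (15,16).
Selected: (1,2) (5,6) (10,12) (15,16)

16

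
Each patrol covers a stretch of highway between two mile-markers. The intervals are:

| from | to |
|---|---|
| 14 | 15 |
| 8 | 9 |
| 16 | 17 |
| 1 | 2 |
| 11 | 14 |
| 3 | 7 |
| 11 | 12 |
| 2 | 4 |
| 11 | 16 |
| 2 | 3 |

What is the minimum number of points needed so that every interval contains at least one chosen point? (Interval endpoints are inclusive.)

Sort by right endpoint; whenever an interval is uncovered, place a point at its right end.
Sorted: [1,2] [2,3] [2,4] [3,7] [8,9] [11,12] [11,14] [14,15] [11,16] [16,17]
{[1,2],[2,3],[2,4]} hit by 2; {[3,7]} hit by 7; {[8,9]} hit by 9; {[11,12],[11,14]} hit by 12; {[14,15],[11,16]} hit by 15; {[16,17]} hit by 17.
Points: 2, 7, 9, 12, 15, 17 (6 total).

6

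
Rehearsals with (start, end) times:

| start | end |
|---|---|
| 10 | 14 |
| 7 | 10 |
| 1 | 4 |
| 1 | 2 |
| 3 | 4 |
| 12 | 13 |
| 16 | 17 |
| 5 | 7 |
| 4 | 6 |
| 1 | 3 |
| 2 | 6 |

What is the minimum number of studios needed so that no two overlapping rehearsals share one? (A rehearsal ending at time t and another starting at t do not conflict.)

3

The answer is the maximum number of intervals overlapping at any instant.
Events (time:±→running): 1:+→1 1:+→2 1:+→3 … peak 3.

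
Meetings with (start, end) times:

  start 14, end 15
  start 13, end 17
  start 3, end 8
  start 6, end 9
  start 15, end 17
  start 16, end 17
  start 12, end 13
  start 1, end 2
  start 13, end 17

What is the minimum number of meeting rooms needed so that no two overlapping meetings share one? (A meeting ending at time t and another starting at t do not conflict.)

starts: [1, 3, 6, 12, 13, 13, 14, 15, 16]
ends:   [2, 8, 9, 13, 15, 17, 17, 17, 17]
s1→1 e2→0 s3→1 s6→2 e8→1 e9→0 s12→1 e13→0 s13→1 s13→2 s14→3 e15→2 s15→3 s16→4  — peak 4.

4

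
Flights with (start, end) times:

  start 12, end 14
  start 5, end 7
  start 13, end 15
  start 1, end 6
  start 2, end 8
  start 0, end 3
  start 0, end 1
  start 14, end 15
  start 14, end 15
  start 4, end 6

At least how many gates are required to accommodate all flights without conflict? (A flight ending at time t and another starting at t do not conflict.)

4

The answer is the maximum number of intervals overlapping at any instant.
starts: [0, 0, 1, 2, 4, 5, 12, 13, 14, 14]
ends:   [1, 3, 6, 6, 7, 8, 14, 15, 15, 15]
s0→1 s0→2 e1→1 s1→2 s2→3 e3→2 s4→3 s5→4  — peak 4.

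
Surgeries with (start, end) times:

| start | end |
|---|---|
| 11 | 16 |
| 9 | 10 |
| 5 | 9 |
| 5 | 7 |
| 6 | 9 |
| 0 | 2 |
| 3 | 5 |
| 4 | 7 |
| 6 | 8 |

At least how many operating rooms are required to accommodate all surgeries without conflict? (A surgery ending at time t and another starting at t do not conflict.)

The answer is the maximum number of intervals overlapping at any instant.
Events (time:±→running): 0:+→1 2:-→0 3:+→1 4:+→2 5:-→1 5:+→2 5:+→3 6:+→4 6:+→5 … peak 5.

5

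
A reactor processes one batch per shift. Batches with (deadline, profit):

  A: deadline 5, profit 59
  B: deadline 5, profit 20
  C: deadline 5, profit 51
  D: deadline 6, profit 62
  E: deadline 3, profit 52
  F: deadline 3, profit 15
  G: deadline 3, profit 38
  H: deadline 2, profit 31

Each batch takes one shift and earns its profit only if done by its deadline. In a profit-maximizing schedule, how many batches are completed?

6

Take jobs in profit order; each goes to the latest open slot no later than its deadline.
By profit: D(d6,62), A(d5,59), E(d3,52), C(d5,51), G(d3,38), H(d2,31), B(d5,20), F(d3,15)
D→slot 6; A→slot 5; E→slot 3; C→slot 4; G→slot 2; H→slot 1; B skipped; F skipped.
6 of 8 scheduled.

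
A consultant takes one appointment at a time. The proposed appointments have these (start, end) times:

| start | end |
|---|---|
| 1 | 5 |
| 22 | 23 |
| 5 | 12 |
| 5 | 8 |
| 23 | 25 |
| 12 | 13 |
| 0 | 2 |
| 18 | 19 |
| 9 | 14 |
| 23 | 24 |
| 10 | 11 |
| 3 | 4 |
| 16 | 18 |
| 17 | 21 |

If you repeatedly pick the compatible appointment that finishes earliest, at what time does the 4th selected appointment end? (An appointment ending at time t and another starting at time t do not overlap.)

Greedy by earliest finish: after sorting by end time, pick each interval compatible with the last pick.
By end time: (0,2), (3,4), (1,5), (5,8), (10,11), (5,12), (12,13), (9,14), (16,18), (18,19), (17,21), (22,23), (23,24), (23,25).
Pick (0,2); next start ≥ 2 → (3,4); next start ≥ 4 → (5,8); next start ≥ 8 → (10,11); next start ≥ 11 → (12,13); next start ≥ 13 → (16,18); next start ≥ 18 → (18,19); next start ≥ 19 → (22,23); next start ≥ 23 → (23,24).
Selected: (0,2) (3,4) (5,8) (10,11) (12,13) (16,18) (18,19) (22,23) (23,24)

11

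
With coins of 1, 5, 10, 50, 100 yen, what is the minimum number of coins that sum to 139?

139 = 1×100 + 3×10 + 1×5 + 4×1
Total coins = 1 + 3 + 1 + 4 = 9

9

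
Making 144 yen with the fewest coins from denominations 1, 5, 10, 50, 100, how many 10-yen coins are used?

4

144 = 1×100 + 4×10 + 4×1
Count of 10: 4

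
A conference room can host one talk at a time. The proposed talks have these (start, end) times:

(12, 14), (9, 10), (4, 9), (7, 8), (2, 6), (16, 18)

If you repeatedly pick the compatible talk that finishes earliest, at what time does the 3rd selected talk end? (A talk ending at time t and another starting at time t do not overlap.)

10

Sorted by end: (2,6)  (7,8)  (4,9)  (9,10)  (12,14)  (16,18)
take (2,6); take (7,8); skip (4,9); take (9,10); take (12,14); take (16,18).
Selected: (2,6) (7,8) (9,10) (12,14) (16,18)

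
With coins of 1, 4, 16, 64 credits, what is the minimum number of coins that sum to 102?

6

102 − 1×64→38 − 2×16→6 − 1×4→2 − 2×1→0
Total coins = 1 + 2 + 1 + 2 = 6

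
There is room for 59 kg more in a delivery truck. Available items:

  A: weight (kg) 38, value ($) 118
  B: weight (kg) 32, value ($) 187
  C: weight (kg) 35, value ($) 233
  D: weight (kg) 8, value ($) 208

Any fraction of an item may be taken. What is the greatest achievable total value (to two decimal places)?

534.50

Sort by value per unit weight and fill in that order.
Ratios (sorted): D 26.00, C 6.66, B 5.84, A 3.11
take D (8 @ 208); take C (35 @ 233); take 16/32 of B → 93.50. Capacity used 59/59.
Total value = 534.50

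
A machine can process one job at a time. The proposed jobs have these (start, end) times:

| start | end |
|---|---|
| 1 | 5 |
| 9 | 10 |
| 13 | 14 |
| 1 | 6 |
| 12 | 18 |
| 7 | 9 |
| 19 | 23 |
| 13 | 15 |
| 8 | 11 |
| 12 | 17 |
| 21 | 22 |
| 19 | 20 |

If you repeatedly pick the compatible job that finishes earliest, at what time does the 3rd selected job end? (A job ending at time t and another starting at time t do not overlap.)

10

Sort by end time and greedily take each interval whose start is ≥ the last chosen end.
Sorted by end: (1,5)  (1,6)  (7,9)  (9,10)  (8,11)  (13,14)  (13,15)  (12,17)  (12,18)  (19,20)  (21,22)  (19,23)
take (1,5); take (7,9); take (9,10); take (13,14); skip (13,15); take (19,20); take (21,22); skip (19,23).
Selected: (1,5) (7,9) (9,10) (13,14) (19,20) (21,22)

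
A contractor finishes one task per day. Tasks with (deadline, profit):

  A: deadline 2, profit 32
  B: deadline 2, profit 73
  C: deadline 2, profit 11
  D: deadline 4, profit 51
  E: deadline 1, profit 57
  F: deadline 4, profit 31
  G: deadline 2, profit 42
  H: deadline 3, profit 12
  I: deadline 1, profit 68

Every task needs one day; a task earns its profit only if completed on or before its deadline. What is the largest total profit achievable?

Take jobs in profit order; each goes to the latest open slot no later than its deadline.
Profit order: B=73 I=68 E=57 D=51 G=42 A=32 F=31 H=12 C=11
Assign: B→slot 2, I→slot 1, E skipped, D→slot 4, G skipped, A skipped, F→slot 3, H skipped, C skipped.
Slots: [1:I] [2:B] [3:F] [4:D]
Profit = 68 + 73 + 31 + 51 = 223

223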